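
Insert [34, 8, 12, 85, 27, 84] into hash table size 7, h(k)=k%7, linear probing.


Insert 34: h=6 -> slot 6
Insert 8: h=1 -> slot 1
Insert 12: h=5 -> slot 5
Insert 85: h=1, 1 probes -> slot 2
Insert 27: h=6, 1 probes -> slot 0
Insert 84: h=0, 3 probes -> slot 3

Table: [27, 8, 85, 84, None, 12, 34]


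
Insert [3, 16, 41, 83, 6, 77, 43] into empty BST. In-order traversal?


Insert 3: root
Insert 16: R from 3
Insert 41: R from 3 -> R from 16
Insert 83: R from 3 -> R from 16 -> R from 41
Insert 6: R from 3 -> L from 16
Insert 77: R from 3 -> R from 16 -> R from 41 -> L from 83
Insert 43: R from 3 -> R from 16 -> R from 41 -> L from 83 -> L from 77

In-order: [3, 6, 16, 41, 43, 77, 83]


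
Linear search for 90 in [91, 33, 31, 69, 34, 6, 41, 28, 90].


i=0: 91!=90
i=1: 33!=90
i=2: 31!=90
i=3: 69!=90
i=4: 34!=90
i=5: 6!=90
i=6: 41!=90
i=7: 28!=90
i=8: 90==90 found!

Found at 8, 9 comps


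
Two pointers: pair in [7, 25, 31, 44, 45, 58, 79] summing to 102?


lo=0(7)+hi=6(79)=86
lo=1(25)+hi=6(79)=104
lo=1(25)+hi=5(58)=83
lo=2(31)+hi=5(58)=89
lo=3(44)+hi=5(58)=102

Yes: 44+58=102


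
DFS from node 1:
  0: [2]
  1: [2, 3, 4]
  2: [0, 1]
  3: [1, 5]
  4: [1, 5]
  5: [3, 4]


Visit 1, push [4, 3, 2]
Visit 2, push [0]
Visit 0, push []
Visit 3, push [5]
Visit 5, push [4]
Visit 4, push []

DFS order: [1, 2, 0, 3, 5, 4]


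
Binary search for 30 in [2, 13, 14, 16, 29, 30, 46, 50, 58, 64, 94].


Step 1: lo=0, hi=10, mid=5, val=30

Found at index 5


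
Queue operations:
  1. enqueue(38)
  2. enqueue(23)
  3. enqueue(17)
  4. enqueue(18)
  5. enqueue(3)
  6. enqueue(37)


enqueue(38) -> [38]
enqueue(23) -> [38, 23]
enqueue(17) -> [38, 23, 17]
enqueue(18) -> [38, 23, 17, 18]
enqueue(3) -> [38, 23, 17, 18, 3]
enqueue(37) -> [38, 23, 17, 18, 3, 37]

Final queue: [38, 23, 17, 18, 3, 37]


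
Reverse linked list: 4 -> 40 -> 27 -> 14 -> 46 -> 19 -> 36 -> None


Step 1: curr=4, set curr.next=prev(None) | reversed so far: 4
Step 2: curr=40, set curr.next=prev(4) | reversed so far: 40 -> 4
Step 3: curr=27, set curr.next=prev(40) | reversed so far: 27 -> 40 -> 4
Step 4: curr=14, set curr.next=prev(27) | reversed so far: 14 -> 27 -> 40 -> 4
Step 5: curr=46, set curr.next=prev(14) | reversed so far: 46 -> 14 -> 27 -> 40 -> 4
Step 6: curr=19, set curr.next=prev(46) | reversed so far: 19 -> 46 -> 14 -> 27 -> 40 -> 4
Step 7: curr=36, set curr.next=prev(19) | reversed so far: 36 -> 19 -> 46 -> 14 -> 27 -> 40 -> 4

36 -> 19 -> 46 -> 14 -> 27 -> 40 -> 4 -> None


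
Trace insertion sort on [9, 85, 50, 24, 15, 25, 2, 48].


Initial: [9, 85, 50, 24, 15, 25, 2, 48]
Insert 85: [9, 85, 50, 24, 15, 25, 2, 48]
Insert 50: [9, 50, 85, 24, 15, 25, 2, 48]
Insert 24: [9, 24, 50, 85, 15, 25, 2, 48]
Insert 15: [9, 15, 24, 50, 85, 25, 2, 48]
Insert 25: [9, 15, 24, 25, 50, 85, 2, 48]
Insert 2: [2, 9, 15, 24, 25, 50, 85, 48]
Insert 48: [2, 9, 15, 24, 25, 48, 50, 85]

Sorted: [2, 9, 15, 24, 25, 48, 50, 85]


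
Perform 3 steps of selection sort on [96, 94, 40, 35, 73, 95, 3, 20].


Initial: [96, 94, 40, 35, 73, 95, 3, 20]
Step 1: min=3 at 6
  Swap: [3, 94, 40, 35, 73, 95, 96, 20]
Step 2: min=20 at 7
  Swap: [3, 20, 40, 35, 73, 95, 96, 94]
Step 3: min=35 at 3
  Swap: [3, 20, 35, 40, 73, 95, 96, 94]

After 3 steps: [3, 20, 35, 40, 73, 95, 96, 94]


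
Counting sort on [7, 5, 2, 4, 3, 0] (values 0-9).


Input: [7, 5, 2, 4, 3, 0]
Counts: [1, 0, 1, 1, 1, 1, 0, 1, 0, 0]

Sorted: [0, 2, 3, 4, 5, 7]


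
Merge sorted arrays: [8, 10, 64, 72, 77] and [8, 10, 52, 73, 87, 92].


Take 8 from A
Take 8 from B
Take 10 from A
Take 10 from B
Take 52 from B
Take 64 from A
Take 72 from A
Take 73 from B
Take 77 from A

Merged: [8, 8, 10, 10, 52, 64, 72, 73, 77, 87, 92]


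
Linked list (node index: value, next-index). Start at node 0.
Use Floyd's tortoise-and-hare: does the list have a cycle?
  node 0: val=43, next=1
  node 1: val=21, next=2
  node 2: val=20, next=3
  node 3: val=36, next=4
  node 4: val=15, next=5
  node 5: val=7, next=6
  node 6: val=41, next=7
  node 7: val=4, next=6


Floyd's tortoise (slow, +1) and hare (fast, +2):
  init: slow=0, fast=0
  step 1: slow=1, fast=2
  step 2: slow=2, fast=4
  step 3: slow=3, fast=6
  step 4: slow=4, fast=6
  step 5: slow=5, fast=6
  step 6: slow=6, fast=6
  slow == fast at node 6: cycle detected

Cycle: yes


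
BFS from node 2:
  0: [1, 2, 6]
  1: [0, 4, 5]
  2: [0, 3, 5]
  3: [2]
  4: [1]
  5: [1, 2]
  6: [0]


Visit 2, enqueue [0, 3, 5]
Visit 0, enqueue [1, 6]
Visit 3, enqueue []
Visit 5, enqueue []
Visit 1, enqueue [4]
Visit 6, enqueue []
Visit 4, enqueue []

BFS order: [2, 0, 3, 5, 1, 6, 4]


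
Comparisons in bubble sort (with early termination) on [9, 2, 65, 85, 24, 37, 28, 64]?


Algorithm: bubble sort (with early termination)
Input: [9, 2, 65, 85, 24, 37, 28, 64]
Sorted: [2, 9, 24, 28, 37, 64, 65, 85]

22


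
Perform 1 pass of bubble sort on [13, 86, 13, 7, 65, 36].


Initial: [13, 86, 13, 7, 65, 36]
Pass 1: [13, 13, 7, 65, 36, 86] (4 swaps)

After 1 pass: [13, 13, 7, 65, 36, 86]


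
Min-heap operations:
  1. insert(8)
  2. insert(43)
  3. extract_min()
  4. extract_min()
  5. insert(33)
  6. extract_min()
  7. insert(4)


insert(8) -> [8]
insert(43) -> [8, 43]
extract_min()->8, [43]
extract_min()->43, []
insert(33) -> [33]
extract_min()->33, []
insert(4) -> [4]

Final heap: [4]


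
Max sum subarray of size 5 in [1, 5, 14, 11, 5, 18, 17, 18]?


[0:5]: 36
[1:6]: 53
[2:7]: 65
[3:8]: 69

Max: 69 at [3:8]


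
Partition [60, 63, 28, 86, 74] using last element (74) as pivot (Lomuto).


Pivot: 74
  60 <= 74: advance i (no swap)
  63 <= 74: advance i (no swap)
  28 <= 74: advance i (no swap)
Place pivot at 3: [60, 63, 28, 74, 86]

Partitioned: [60, 63, 28, 74, 86]


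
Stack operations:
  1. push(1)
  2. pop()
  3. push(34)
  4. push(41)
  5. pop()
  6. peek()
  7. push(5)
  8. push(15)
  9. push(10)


push(1) -> [1]
pop()->1, []
push(34) -> [34]
push(41) -> [34, 41]
pop()->41, [34]
peek()->34
push(5) -> [34, 5]
push(15) -> [34, 5, 15]
push(10) -> [34, 5, 15, 10]

Final stack: [34, 5, 15, 10]


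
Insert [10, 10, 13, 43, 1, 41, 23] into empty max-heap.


Insert 10: [10]
Insert 10: [10, 10]
Insert 13: [13, 10, 10]
Insert 43: [43, 13, 10, 10]
Insert 1: [43, 13, 10, 10, 1]
Insert 41: [43, 13, 41, 10, 1, 10]
Insert 23: [43, 13, 41, 10, 1, 10, 23]

Final heap: [43, 13, 41, 10, 1, 10, 23]


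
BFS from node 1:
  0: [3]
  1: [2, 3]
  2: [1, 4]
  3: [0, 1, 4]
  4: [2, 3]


Visit 1, enqueue [2, 3]
Visit 2, enqueue [4]
Visit 3, enqueue [0]
Visit 4, enqueue []
Visit 0, enqueue []

BFS order: [1, 2, 3, 4, 0]


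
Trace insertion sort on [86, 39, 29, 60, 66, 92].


Initial: [86, 39, 29, 60, 66, 92]
Insert 39: [39, 86, 29, 60, 66, 92]
Insert 29: [29, 39, 86, 60, 66, 92]
Insert 60: [29, 39, 60, 86, 66, 92]
Insert 66: [29, 39, 60, 66, 86, 92]
Insert 92: [29, 39, 60, 66, 86, 92]

Sorted: [29, 39, 60, 66, 86, 92]


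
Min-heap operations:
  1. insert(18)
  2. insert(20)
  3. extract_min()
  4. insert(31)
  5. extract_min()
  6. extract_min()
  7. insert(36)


insert(18) -> [18]
insert(20) -> [18, 20]
extract_min()->18, [20]
insert(31) -> [20, 31]
extract_min()->20, [31]
extract_min()->31, []
insert(36) -> [36]

Final heap: [36]


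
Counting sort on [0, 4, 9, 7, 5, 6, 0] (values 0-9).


Input: [0, 4, 9, 7, 5, 6, 0]
Counts: [2, 0, 0, 0, 1, 1, 1, 1, 0, 1]

Sorted: [0, 0, 4, 5, 6, 7, 9]


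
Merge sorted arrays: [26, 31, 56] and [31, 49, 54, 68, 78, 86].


Take 26 from A
Take 31 from A
Take 31 from B
Take 49 from B
Take 54 from B
Take 56 from A

Merged: [26, 31, 31, 49, 54, 56, 68, 78, 86]


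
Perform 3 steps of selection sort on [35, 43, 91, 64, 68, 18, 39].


Initial: [35, 43, 91, 64, 68, 18, 39]
Step 1: min=18 at 5
  Swap: [18, 43, 91, 64, 68, 35, 39]
Step 2: min=35 at 5
  Swap: [18, 35, 91, 64, 68, 43, 39]
Step 3: min=39 at 6
  Swap: [18, 35, 39, 64, 68, 43, 91]

After 3 steps: [18, 35, 39, 64, 68, 43, 91]


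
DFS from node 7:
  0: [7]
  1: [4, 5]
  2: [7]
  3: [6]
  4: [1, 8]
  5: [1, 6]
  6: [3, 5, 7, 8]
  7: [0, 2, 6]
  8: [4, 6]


Visit 7, push [6, 2, 0]
Visit 0, push []
Visit 2, push []
Visit 6, push [8, 5, 3]
Visit 3, push []
Visit 5, push [1]
Visit 1, push [4]
Visit 4, push [8]
Visit 8, push []

DFS order: [7, 0, 2, 6, 3, 5, 1, 4, 8]


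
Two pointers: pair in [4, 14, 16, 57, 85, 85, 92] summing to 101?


lo=0(4)+hi=6(92)=96
lo=1(14)+hi=6(92)=106
lo=1(14)+hi=5(85)=99
lo=2(16)+hi=5(85)=101

Yes: 16+85=101


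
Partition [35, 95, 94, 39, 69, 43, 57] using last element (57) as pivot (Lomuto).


Pivot: 57
  35 <= 57: advance i (no swap)
  39 <= 57: swap -> [35, 39, 94, 95, 69, 43, 57]
  43 <= 57: swap -> [35, 39, 43, 95, 69, 94, 57]
Place pivot at 3: [35, 39, 43, 57, 69, 94, 95]

Partitioned: [35, 39, 43, 57, 69, 94, 95]


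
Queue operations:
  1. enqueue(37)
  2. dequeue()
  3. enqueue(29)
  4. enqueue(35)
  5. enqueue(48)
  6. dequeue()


enqueue(37) -> [37]
dequeue()->37, []
enqueue(29) -> [29]
enqueue(35) -> [29, 35]
enqueue(48) -> [29, 35, 48]
dequeue()->29, [35, 48]

Final queue: [35, 48]


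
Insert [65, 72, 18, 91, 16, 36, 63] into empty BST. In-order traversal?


Insert 65: root
Insert 72: R from 65
Insert 18: L from 65
Insert 91: R from 65 -> R from 72
Insert 16: L from 65 -> L from 18
Insert 36: L from 65 -> R from 18
Insert 63: L from 65 -> R from 18 -> R from 36

In-order: [16, 18, 36, 63, 65, 72, 91]


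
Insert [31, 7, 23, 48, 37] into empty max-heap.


Insert 31: [31]
Insert 7: [31, 7]
Insert 23: [31, 7, 23]
Insert 48: [48, 31, 23, 7]
Insert 37: [48, 37, 23, 7, 31]

Final heap: [48, 37, 23, 7, 31]


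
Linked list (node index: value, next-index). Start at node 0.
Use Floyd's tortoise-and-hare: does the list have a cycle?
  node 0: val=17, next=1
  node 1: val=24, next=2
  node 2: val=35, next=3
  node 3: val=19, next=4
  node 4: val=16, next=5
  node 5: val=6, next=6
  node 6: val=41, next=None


Floyd's tortoise (slow, +1) and hare (fast, +2):
  init: slow=0, fast=0
  step 1: slow=1, fast=2
  step 2: slow=2, fast=4
  step 3: slow=3, fast=6
  step 4: fast -> None, no cycle

Cycle: no


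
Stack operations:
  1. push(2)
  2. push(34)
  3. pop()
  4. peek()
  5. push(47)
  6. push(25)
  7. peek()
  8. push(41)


push(2) -> [2]
push(34) -> [2, 34]
pop()->34, [2]
peek()->2
push(47) -> [2, 47]
push(25) -> [2, 47, 25]
peek()->25
push(41) -> [2, 47, 25, 41]

Final stack: [2, 47, 25, 41]


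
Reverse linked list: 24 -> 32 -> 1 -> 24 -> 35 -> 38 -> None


Step 1: curr=24, set curr.next=prev(None) | reversed so far: 24
Step 2: curr=32, set curr.next=prev(24) | reversed so far: 32 -> 24
Step 3: curr=1, set curr.next=prev(32) | reversed so far: 1 -> 32 -> 24
Step 4: curr=24, set curr.next=prev(1) | reversed so far: 24 -> 1 -> 32 -> 24
Step 5: curr=35, set curr.next=prev(24) | reversed so far: 35 -> 24 -> 1 -> 32 -> 24
Step 6: curr=38, set curr.next=prev(35) | reversed so far: 38 -> 35 -> 24 -> 1 -> 32 -> 24

38 -> 35 -> 24 -> 1 -> 32 -> 24 -> None


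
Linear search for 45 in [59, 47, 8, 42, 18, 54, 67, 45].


i=0: 59!=45
i=1: 47!=45
i=2: 8!=45
i=3: 42!=45
i=4: 18!=45
i=5: 54!=45
i=6: 67!=45
i=7: 45==45 found!

Found at 7, 8 comps


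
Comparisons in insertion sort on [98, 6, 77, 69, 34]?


Algorithm: insertion sort
Input: [98, 6, 77, 69, 34]
Sorted: [6, 34, 69, 77, 98]

10


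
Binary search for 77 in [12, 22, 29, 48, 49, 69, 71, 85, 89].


Step 1: lo=0, hi=8, mid=4, val=49
Step 2: lo=5, hi=8, mid=6, val=71
Step 3: lo=7, hi=8, mid=7, val=85

Not found


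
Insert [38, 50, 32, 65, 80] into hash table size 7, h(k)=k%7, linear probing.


Insert 38: h=3 -> slot 3
Insert 50: h=1 -> slot 1
Insert 32: h=4 -> slot 4
Insert 65: h=2 -> slot 2
Insert 80: h=3, 2 probes -> slot 5

Table: [None, 50, 65, 38, 32, 80, None]


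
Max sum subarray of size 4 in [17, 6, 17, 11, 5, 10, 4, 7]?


[0:4]: 51
[1:5]: 39
[2:6]: 43
[3:7]: 30
[4:8]: 26

Max: 51 at [0:4]


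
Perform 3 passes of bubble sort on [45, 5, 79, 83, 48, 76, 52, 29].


Initial: [45, 5, 79, 83, 48, 76, 52, 29]
Pass 1: [5, 45, 79, 48, 76, 52, 29, 83] (5 swaps)
Pass 2: [5, 45, 48, 76, 52, 29, 79, 83] (4 swaps)
Pass 3: [5, 45, 48, 52, 29, 76, 79, 83] (2 swaps)

After 3 passes: [5, 45, 48, 52, 29, 76, 79, 83]


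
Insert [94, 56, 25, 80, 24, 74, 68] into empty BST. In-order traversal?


Insert 94: root
Insert 56: L from 94
Insert 25: L from 94 -> L from 56
Insert 80: L from 94 -> R from 56
Insert 24: L from 94 -> L from 56 -> L from 25
Insert 74: L from 94 -> R from 56 -> L from 80
Insert 68: L from 94 -> R from 56 -> L from 80 -> L from 74

In-order: [24, 25, 56, 68, 74, 80, 94]


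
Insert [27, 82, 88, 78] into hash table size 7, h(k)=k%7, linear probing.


Insert 27: h=6 -> slot 6
Insert 82: h=5 -> slot 5
Insert 88: h=4 -> slot 4
Insert 78: h=1 -> slot 1

Table: [None, 78, None, None, 88, 82, 27]


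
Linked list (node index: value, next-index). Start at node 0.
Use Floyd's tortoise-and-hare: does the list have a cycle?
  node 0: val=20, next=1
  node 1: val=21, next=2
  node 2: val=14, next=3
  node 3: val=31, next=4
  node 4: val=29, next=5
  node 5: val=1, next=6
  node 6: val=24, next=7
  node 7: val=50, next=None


Floyd's tortoise (slow, +1) and hare (fast, +2):
  init: slow=0, fast=0
  step 1: slow=1, fast=2
  step 2: slow=2, fast=4
  step 3: slow=3, fast=6
  step 4: fast 6->7->None, no cycle

Cycle: no


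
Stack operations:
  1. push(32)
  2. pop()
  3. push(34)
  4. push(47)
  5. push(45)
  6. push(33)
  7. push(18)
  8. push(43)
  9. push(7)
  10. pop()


push(32) -> [32]
pop()->32, []
push(34) -> [34]
push(47) -> [34, 47]
push(45) -> [34, 47, 45]
push(33) -> [34, 47, 45, 33]
push(18) -> [34, 47, 45, 33, 18]
push(43) -> [34, 47, 45, 33, 18, 43]
push(7) -> [34, 47, 45, 33, 18, 43, 7]
pop()->7, [34, 47, 45, 33, 18, 43]

Final stack: [34, 47, 45, 33, 18, 43]


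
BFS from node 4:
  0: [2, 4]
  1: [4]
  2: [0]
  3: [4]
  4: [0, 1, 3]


Visit 4, enqueue [0, 1, 3]
Visit 0, enqueue [2]
Visit 1, enqueue []
Visit 3, enqueue []
Visit 2, enqueue []

BFS order: [4, 0, 1, 3, 2]


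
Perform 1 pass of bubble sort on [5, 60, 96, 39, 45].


Initial: [5, 60, 96, 39, 45]
Pass 1: [5, 60, 39, 45, 96] (2 swaps)

After 1 pass: [5, 60, 39, 45, 96]


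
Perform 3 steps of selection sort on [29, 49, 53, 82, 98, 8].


Initial: [29, 49, 53, 82, 98, 8]
Step 1: min=8 at 5
  Swap: [8, 49, 53, 82, 98, 29]
Step 2: min=29 at 5
  Swap: [8, 29, 53, 82, 98, 49]
Step 3: min=49 at 5
  Swap: [8, 29, 49, 82, 98, 53]

After 3 steps: [8, 29, 49, 82, 98, 53]


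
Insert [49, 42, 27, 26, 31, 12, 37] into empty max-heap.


Insert 49: [49]
Insert 42: [49, 42]
Insert 27: [49, 42, 27]
Insert 26: [49, 42, 27, 26]
Insert 31: [49, 42, 27, 26, 31]
Insert 12: [49, 42, 27, 26, 31, 12]
Insert 37: [49, 42, 37, 26, 31, 12, 27]

Final heap: [49, 42, 37, 26, 31, 12, 27]


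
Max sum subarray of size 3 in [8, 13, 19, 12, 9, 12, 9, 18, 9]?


[0:3]: 40
[1:4]: 44
[2:5]: 40
[3:6]: 33
[4:7]: 30
[5:8]: 39
[6:9]: 36

Max: 44 at [1:4]


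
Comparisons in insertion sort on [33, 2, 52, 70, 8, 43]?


Algorithm: insertion sort
Input: [33, 2, 52, 70, 8, 43]
Sorted: [2, 8, 33, 43, 52, 70]

10


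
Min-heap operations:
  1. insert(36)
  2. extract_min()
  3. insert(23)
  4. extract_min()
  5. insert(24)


insert(36) -> [36]
extract_min()->36, []
insert(23) -> [23]
extract_min()->23, []
insert(24) -> [24]

Final heap: [24]


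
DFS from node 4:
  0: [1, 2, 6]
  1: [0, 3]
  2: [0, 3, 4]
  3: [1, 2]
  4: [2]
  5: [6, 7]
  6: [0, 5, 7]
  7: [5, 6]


Visit 4, push [2]
Visit 2, push [3, 0]
Visit 0, push [6, 1]
Visit 1, push [3]
Visit 3, push []
Visit 6, push [7, 5]
Visit 5, push [7]
Visit 7, push []

DFS order: [4, 2, 0, 1, 3, 6, 5, 7]


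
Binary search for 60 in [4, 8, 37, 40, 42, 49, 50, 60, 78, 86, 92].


Step 1: lo=0, hi=10, mid=5, val=49
Step 2: lo=6, hi=10, mid=8, val=78
Step 3: lo=6, hi=7, mid=6, val=50
Step 4: lo=7, hi=7, mid=7, val=60

Found at index 7


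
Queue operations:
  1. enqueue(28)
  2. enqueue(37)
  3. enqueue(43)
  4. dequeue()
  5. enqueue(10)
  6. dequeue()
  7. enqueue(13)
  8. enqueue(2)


enqueue(28) -> [28]
enqueue(37) -> [28, 37]
enqueue(43) -> [28, 37, 43]
dequeue()->28, [37, 43]
enqueue(10) -> [37, 43, 10]
dequeue()->37, [43, 10]
enqueue(13) -> [43, 10, 13]
enqueue(2) -> [43, 10, 13, 2]

Final queue: [43, 10, 13, 2]


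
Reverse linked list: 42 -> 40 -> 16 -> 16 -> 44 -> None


Step 1: curr=42, set curr.next=prev(None) | reversed so far: 42
Step 2: curr=40, set curr.next=prev(42) | reversed so far: 40 -> 42
Step 3: curr=16, set curr.next=prev(40) | reversed so far: 16 -> 40 -> 42
Step 4: curr=16, set curr.next=prev(16) | reversed so far: 16 -> 16 -> 40 -> 42
Step 5: curr=44, set curr.next=prev(16) | reversed so far: 44 -> 16 -> 16 -> 40 -> 42

44 -> 16 -> 16 -> 40 -> 42 -> None


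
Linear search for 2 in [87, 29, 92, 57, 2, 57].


i=0: 87!=2
i=1: 29!=2
i=2: 92!=2
i=3: 57!=2
i=4: 2==2 found!

Found at 4, 5 comps


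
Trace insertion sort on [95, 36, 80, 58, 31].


Initial: [95, 36, 80, 58, 31]
Insert 36: [36, 95, 80, 58, 31]
Insert 80: [36, 80, 95, 58, 31]
Insert 58: [36, 58, 80, 95, 31]
Insert 31: [31, 36, 58, 80, 95]

Sorted: [31, 36, 58, 80, 95]


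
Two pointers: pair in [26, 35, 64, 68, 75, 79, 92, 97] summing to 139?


lo=0(26)+hi=7(97)=123
lo=1(35)+hi=7(97)=132
lo=2(64)+hi=7(97)=161
lo=2(64)+hi=6(92)=156
lo=2(64)+hi=5(79)=143
lo=2(64)+hi=4(75)=139

Yes: 64+75=139


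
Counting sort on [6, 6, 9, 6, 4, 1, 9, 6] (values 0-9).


Input: [6, 6, 9, 6, 4, 1, 9, 6]
Counts: [0, 1, 0, 0, 1, 0, 4, 0, 0, 2]

Sorted: [1, 4, 6, 6, 6, 6, 9, 9]


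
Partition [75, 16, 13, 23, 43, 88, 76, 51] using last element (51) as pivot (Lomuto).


Pivot: 51
  16 <= 51: swap -> [16, 75, 13, 23, 43, 88, 76, 51]
  13 <= 51: swap -> [16, 13, 75, 23, 43, 88, 76, 51]
  23 <= 51: swap -> [16, 13, 23, 75, 43, 88, 76, 51]
  43 <= 51: swap -> [16, 13, 23, 43, 75, 88, 76, 51]
Place pivot at 4: [16, 13, 23, 43, 51, 88, 76, 75]

Partitioned: [16, 13, 23, 43, 51, 88, 76, 75]


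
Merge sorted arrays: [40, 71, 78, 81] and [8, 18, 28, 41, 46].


Take 8 from B
Take 18 from B
Take 28 from B
Take 40 from A
Take 41 from B
Take 46 from B

Merged: [8, 18, 28, 40, 41, 46, 71, 78, 81]


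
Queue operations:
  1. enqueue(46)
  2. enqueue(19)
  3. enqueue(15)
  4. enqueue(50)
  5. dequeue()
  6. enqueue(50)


enqueue(46) -> [46]
enqueue(19) -> [46, 19]
enqueue(15) -> [46, 19, 15]
enqueue(50) -> [46, 19, 15, 50]
dequeue()->46, [19, 15, 50]
enqueue(50) -> [19, 15, 50, 50]

Final queue: [19, 15, 50, 50]


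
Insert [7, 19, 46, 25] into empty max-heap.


Insert 7: [7]
Insert 19: [19, 7]
Insert 46: [46, 7, 19]
Insert 25: [46, 25, 19, 7]

Final heap: [46, 25, 19, 7]


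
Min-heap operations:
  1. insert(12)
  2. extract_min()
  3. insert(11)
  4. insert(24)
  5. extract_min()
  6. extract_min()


insert(12) -> [12]
extract_min()->12, []
insert(11) -> [11]
insert(24) -> [11, 24]
extract_min()->11, [24]
extract_min()->24, []

Final heap: []


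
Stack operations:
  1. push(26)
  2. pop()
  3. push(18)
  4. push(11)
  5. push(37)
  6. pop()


push(26) -> [26]
pop()->26, []
push(18) -> [18]
push(11) -> [18, 11]
push(37) -> [18, 11, 37]
pop()->37, [18, 11]

Final stack: [18, 11]


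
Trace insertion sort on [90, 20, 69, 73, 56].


Initial: [90, 20, 69, 73, 56]
Insert 20: [20, 90, 69, 73, 56]
Insert 69: [20, 69, 90, 73, 56]
Insert 73: [20, 69, 73, 90, 56]
Insert 56: [20, 56, 69, 73, 90]

Sorted: [20, 56, 69, 73, 90]


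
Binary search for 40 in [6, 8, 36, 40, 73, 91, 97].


Step 1: lo=0, hi=6, mid=3, val=40

Found at index 3


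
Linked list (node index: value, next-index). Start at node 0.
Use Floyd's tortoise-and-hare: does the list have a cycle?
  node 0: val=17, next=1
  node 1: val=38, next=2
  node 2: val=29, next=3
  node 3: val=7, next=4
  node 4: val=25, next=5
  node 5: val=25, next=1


Floyd's tortoise (slow, +1) and hare (fast, +2):
  init: slow=0, fast=0
  step 1: slow=1, fast=2
  step 2: slow=2, fast=4
  step 3: slow=3, fast=1
  step 4: slow=4, fast=3
  step 5: slow=5, fast=5
  slow == fast at node 5: cycle detected

Cycle: yes


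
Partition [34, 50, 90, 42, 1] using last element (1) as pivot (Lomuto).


Pivot: 1
Place pivot at 0: [1, 50, 90, 42, 34]

Partitioned: [1, 50, 90, 42, 34]


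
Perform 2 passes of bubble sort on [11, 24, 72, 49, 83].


Initial: [11, 24, 72, 49, 83]
Pass 1: [11, 24, 49, 72, 83] (1 swaps)
Pass 2: [11, 24, 49, 72, 83] (0 swaps)

After 2 passes: [11, 24, 49, 72, 83]


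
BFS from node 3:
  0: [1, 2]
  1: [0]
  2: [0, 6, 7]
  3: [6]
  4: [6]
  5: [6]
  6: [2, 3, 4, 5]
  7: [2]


Visit 3, enqueue [6]
Visit 6, enqueue [2, 4, 5]
Visit 2, enqueue [0, 7]
Visit 4, enqueue []
Visit 5, enqueue []
Visit 0, enqueue [1]
Visit 7, enqueue []
Visit 1, enqueue []

BFS order: [3, 6, 2, 4, 5, 0, 7, 1]


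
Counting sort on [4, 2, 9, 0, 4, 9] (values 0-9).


Input: [4, 2, 9, 0, 4, 9]
Counts: [1, 0, 1, 0, 2, 0, 0, 0, 0, 2]

Sorted: [0, 2, 4, 4, 9, 9]


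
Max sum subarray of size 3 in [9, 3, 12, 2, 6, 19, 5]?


[0:3]: 24
[1:4]: 17
[2:5]: 20
[3:6]: 27
[4:7]: 30

Max: 30 at [4:7]


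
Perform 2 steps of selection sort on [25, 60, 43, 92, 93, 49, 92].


Initial: [25, 60, 43, 92, 93, 49, 92]
Step 1: min=25 at 0
  Swap: [25, 60, 43, 92, 93, 49, 92]
Step 2: min=43 at 2
  Swap: [25, 43, 60, 92, 93, 49, 92]

After 2 steps: [25, 43, 60, 92, 93, 49, 92]


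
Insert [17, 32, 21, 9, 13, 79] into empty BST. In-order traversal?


Insert 17: root
Insert 32: R from 17
Insert 21: R from 17 -> L from 32
Insert 9: L from 17
Insert 13: L from 17 -> R from 9
Insert 79: R from 17 -> R from 32

In-order: [9, 13, 17, 21, 32, 79]


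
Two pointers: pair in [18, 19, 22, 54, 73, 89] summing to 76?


lo=0(18)+hi=5(89)=107
lo=0(18)+hi=4(73)=91
lo=0(18)+hi=3(54)=72
lo=1(19)+hi=3(54)=73
lo=2(22)+hi=3(54)=76

Yes: 22+54=76


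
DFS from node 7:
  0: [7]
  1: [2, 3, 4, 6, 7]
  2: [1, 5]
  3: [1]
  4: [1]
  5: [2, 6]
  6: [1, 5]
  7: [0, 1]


Visit 7, push [1, 0]
Visit 0, push []
Visit 1, push [6, 4, 3, 2]
Visit 2, push [5]
Visit 5, push [6]
Visit 6, push []
Visit 3, push []
Visit 4, push []

DFS order: [7, 0, 1, 2, 5, 6, 3, 4]


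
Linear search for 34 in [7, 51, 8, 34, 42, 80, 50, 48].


i=0: 7!=34
i=1: 51!=34
i=2: 8!=34
i=3: 34==34 found!

Found at 3, 4 comps


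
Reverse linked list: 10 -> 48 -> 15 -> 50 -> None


Step 1: curr=10, set curr.next=prev(None) | reversed so far: 10
Step 2: curr=48, set curr.next=prev(10) | reversed so far: 48 -> 10
Step 3: curr=15, set curr.next=prev(48) | reversed so far: 15 -> 48 -> 10
Step 4: curr=50, set curr.next=prev(15) | reversed so far: 50 -> 15 -> 48 -> 10

50 -> 15 -> 48 -> 10 -> None


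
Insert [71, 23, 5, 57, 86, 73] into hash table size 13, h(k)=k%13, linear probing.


Insert 71: h=6 -> slot 6
Insert 23: h=10 -> slot 10
Insert 5: h=5 -> slot 5
Insert 57: h=5, 2 probes -> slot 7
Insert 86: h=8 -> slot 8
Insert 73: h=8, 1 probes -> slot 9

Table: [None, None, None, None, None, 5, 71, 57, 86, 73, 23, None, None]


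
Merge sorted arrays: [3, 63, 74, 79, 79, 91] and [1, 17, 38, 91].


Take 1 from B
Take 3 from A
Take 17 from B
Take 38 from B
Take 63 from A
Take 74 from A
Take 79 from A
Take 79 from A
Take 91 from A

Merged: [1, 3, 17, 38, 63, 74, 79, 79, 91, 91]


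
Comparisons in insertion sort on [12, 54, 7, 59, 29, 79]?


Algorithm: insertion sort
Input: [12, 54, 7, 59, 29, 79]
Sorted: [7, 12, 29, 54, 59, 79]

8


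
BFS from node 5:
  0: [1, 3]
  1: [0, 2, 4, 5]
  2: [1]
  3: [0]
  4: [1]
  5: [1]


Visit 5, enqueue [1]
Visit 1, enqueue [0, 2, 4]
Visit 0, enqueue [3]
Visit 2, enqueue []
Visit 4, enqueue []
Visit 3, enqueue []

BFS order: [5, 1, 0, 2, 4, 3]


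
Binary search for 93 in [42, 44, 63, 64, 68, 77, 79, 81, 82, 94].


Step 1: lo=0, hi=9, mid=4, val=68
Step 2: lo=5, hi=9, mid=7, val=81
Step 3: lo=8, hi=9, mid=8, val=82
Step 4: lo=9, hi=9, mid=9, val=94

Not found


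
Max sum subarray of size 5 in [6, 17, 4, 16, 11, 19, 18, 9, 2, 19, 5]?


[0:5]: 54
[1:6]: 67
[2:7]: 68
[3:8]: 73
[4:9]: 59
[5:10]: 67
[6:11]: 53

Max: 73 at [3:8]


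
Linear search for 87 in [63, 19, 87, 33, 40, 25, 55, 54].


i=0: 63!=87
i=1: 19!=87
i=2: 87==87 found!

Found at 2, 3 comps


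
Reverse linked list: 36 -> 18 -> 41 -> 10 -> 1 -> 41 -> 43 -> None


Step 1: curr=36, set curr.next=prev(None) | reversed so far: 36
Step 2: curr=18, set curr.next=prev(36) | reversed so far: 18 -> 36
Step 3: curr=41, set curr.next=prev(18) | reversed so far: 41 -> 18 -> 36
Step 4: curr=10, set curr.next=prev(41) | reversed so far: 10 -> 41 -> 18 -> 36
Step 5: curr=1, set curr.next=prev(10) | reversed so far: 1 -> 10 -> 41 -> 18 -> 36
Step 6: curr=41, set curr.next=prev(1) | reversed so far: 41 -> 1 -> 10 -> 41 -> 18 -> 36
Step 7: curr=43, set curr.next=prev(41) | reversed so far: 43 -> 41 -> 1 -> 10 -> 41 -> 18 -> 36

43 -> 41 -> 1 -> 10 -> 41 -> 18 -> 36 -> None


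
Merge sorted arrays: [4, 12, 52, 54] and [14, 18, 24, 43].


Take 4 from A
Take 12 from A
Take 14 from B
Take 18 from B
Take 24 from B
Take 43 from B

Merged: [4, 12, 14, 18, 24, 43, 52, 54]


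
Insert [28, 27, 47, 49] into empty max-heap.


Insert 28: [28]
Insert 27: [28, 27]
Insert 47: [47, 27, 28]
Insert 49: [49, 47, 28, 27]

Final heap: [49, 47, 28, 27]


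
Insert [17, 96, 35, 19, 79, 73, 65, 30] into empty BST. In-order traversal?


Insert 17: root
Insert 96: R from 17
Insert 35: R from 17 -> L from 96
Insert 19: R from 17 -> L from 96 -> L from 35
Insert 79: R from 17 -> L from 96 -> R from 35
Insert 73: R from 17 -> L from 96 -> R from 35 -> L from 79
Insert 65: R from 17 -> L from 96 -> R from 35 -> L from 79 -> L from 73
Insert 30: R from 17 -> L from 96 -> L from 35 -> R from 19

In-order: [17, 19, 30, 35, 65, 73, 79, 96]


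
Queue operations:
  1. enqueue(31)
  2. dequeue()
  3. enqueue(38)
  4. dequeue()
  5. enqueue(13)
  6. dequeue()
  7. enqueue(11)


enqueue(31) -> [31]
dequeue()->31, []
enqueue(38) -> [38]
dequeue()->38, []
enqueue(13) -> [13]
dequeue()->13, []
enqueue(11) -> [11]

Final queue: [11]


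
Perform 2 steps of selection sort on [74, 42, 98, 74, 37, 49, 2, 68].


Initial: [74, 42, 98, 74, 37, 49, 2, 68]
Step 1: min=2 at 6
  Swap: [2, 42, 98, 74, 37, 49, 74, 68]
Step 2: min=37 at 4
  Swap: [2, 37, 98, 74, 42, 49, 74, 68]

After 2 steps: [2, 37, 98, 74, 42, 49, 74, 68]


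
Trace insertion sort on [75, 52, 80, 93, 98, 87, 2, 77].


Initial: [75, 52, 80, 93, 98, 87, 2, 77]
Insert 52: [52, 75, 80, 93, 98, 87, 2, 77]
Insert 80: [52, 75, 80, 93, 98, 87, 2, 77]
Insert 93: [52, 75, 80, 93, 98, 87, 2, 77]
Insert 98: [52, 75, 80, 93, 98, 87, 2, 77]
Insert 87: [52, 75, 80, 87, 93, 98, 2, 77]
Insert 2: [2, 52, 75, 80, 87, 93, 98, 77]
Insert 77: [2, 52, 75, 77, 80, 87, 93, 98]

Sorted: [2, 52, 75, 77, 80, 87, 93, 98]


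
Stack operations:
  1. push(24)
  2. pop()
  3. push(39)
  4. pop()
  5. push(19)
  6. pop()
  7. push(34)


push(24) -> [24]
pop()->24, []
push(39) -> [39]
pop()->39, []
push(19) -> [19]
pop()->19, []
push(34) -> [34]

Final stack: [34]


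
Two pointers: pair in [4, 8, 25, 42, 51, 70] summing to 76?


lo=0(4)+hi=5(70)=74
lo=1(8)+hi=5(70)=78
lo=1(8)+hi=4(51)=59
lo=2(25)+hi=4(51)=76

Yes: 25+51=76


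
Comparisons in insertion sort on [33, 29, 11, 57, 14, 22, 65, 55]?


Algorithm: insertion sort
Input: [33, 29, 11, 57, 14, 22, 65, 55]
Sorted: [11, 14, 22, 29, 33, 55, 57, 65]

16


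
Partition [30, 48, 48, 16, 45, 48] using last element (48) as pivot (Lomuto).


Pivot: 48
  30 <= 48: advance i (no swap)
  48 <= 48: advance i (no swap)
  48 <= 48: advance i (no swap)
  16 <= 48: advance i (no swap)
  45 <= 48: advance i (no swap)
Place pivot at 5: [30, 48, 48, 16, 45, 48]

Partitioned: [30, 48, 48, 16, 45, 48]


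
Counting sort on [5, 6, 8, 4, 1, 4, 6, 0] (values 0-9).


Input: [5, 6, 8, 4, 1, 4, 6, 0]
Counts: [1, 1, 0, 0, 2, 1, 2, 0, 1, 0]

Sorted: [0, 1, 4, 4, 5, 6, 6, 8]


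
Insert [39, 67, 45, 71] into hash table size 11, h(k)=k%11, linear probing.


Insert 39: h=6 -> slot 6
Insert 67: h=1 -> slot 1
Insert 45: h=1, 1 probes -> slot 2
Insert 71: h=5 -> slot 5

Table: [None, 67, 45, None, None, 71, 39, None, None, None, None]


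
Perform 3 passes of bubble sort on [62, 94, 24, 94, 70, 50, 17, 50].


Initial: [62, 94, 24, 94, 70, 50, 17, 50]
Pass 1: [62, 24, 94, 70, 50, 17, 50, 94] (5 swaps)
Pass 2: [24, 62, 70, 50, 17, 50, 94, 94] (5 swaps)
Pass 3: [24, 62, 50, 17, 50, 70, 94, 94] (3 swaps)

After 3 passes: [24, 62, 50, 17, 50, 70, 94, 94]


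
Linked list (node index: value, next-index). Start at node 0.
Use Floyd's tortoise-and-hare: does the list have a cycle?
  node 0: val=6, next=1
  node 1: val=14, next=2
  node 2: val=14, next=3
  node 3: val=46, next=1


Floyd's tortoise (slow, +1) and hare (fast, +2):
  init: slow=0, fast=0
  step 1: slow=1, fast=2
  step 2: slow=2, fast=1
  step 3: slow=3, fast=3
  slow == fast at node 3: cycle detected

Cycle: yes


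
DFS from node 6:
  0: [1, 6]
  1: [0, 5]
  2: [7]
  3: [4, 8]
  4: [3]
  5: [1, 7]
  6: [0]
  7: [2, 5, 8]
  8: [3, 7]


Visit 6, push [0]
Visit 0, push [1]
Visit 1, push [5]
Visit 5, push [7]
Visit 7, push [8, 2]
Visit 2, push []
Visit 8, push [3]
Visit 3, push [4]
Visit 4, push []

DFS order: [6, 0, 1, 5, 7, 2, 8, 3, 4]


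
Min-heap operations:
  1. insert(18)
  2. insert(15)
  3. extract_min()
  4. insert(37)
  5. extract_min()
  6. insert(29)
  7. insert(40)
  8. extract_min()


insert(18) -> [18]
insert(15) -> [15, 18]
extract_min()->15, [18]
insert(37) -> [18, 37]
extract_min()->18, [37]
insert(29) -> [29, 37]
insert(40) -> [29, 37, 40]
extract_min()->29, [37, 40]

Final heap: [37, 40]


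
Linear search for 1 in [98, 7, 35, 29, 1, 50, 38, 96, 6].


i=0: 98!=1
i=1: 7!=1
i=2: 35!=1
i=3: 29!=1
i=4: 1==1 found!

Found at 4, 5 comps


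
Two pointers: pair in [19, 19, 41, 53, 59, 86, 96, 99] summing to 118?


lo=0(19)+hi=7(99)=118

Yes: 19+99=118


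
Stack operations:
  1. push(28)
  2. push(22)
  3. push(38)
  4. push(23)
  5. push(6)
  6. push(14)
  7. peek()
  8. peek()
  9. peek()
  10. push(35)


push(28) -> [28]
push(22) -> [28, 22]
push(38) -> [28, 22, 38]
push(23) -> [28, 22, 38, 23]
push(6) -> [28, 22, 38, 23, 6]
push(14) -> [28, 22, 38, 23, 6, 14]
peek()->14
peek()->14
peek()->14
push(35) -> [28, 22, 38, 23, 6, 14, 35]

Final stack: [28, 22, 38, 23, 6, 14, 35]


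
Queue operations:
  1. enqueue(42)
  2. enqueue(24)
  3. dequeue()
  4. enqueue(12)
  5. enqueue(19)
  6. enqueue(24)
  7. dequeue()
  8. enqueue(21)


enqueue(42) -> [42]
enqueue(24) -> [42, 24]
dequeue()->42, [24]
enqueue(12) -> [24, 12]
enqueue(19) -> [24, 12, 19]
enqueue(24) -> [24, 12, 19, 24]
dequeue()->24, [12, 19, 24]
enqueue(21) -> [12, 19, 24, 21]

Final queue: [12, 19, 24, 21]


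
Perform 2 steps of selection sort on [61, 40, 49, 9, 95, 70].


Initial: [61, 40, 49, 9, 95, 70]
Step 1: min=9 at 3
  Swap: [9, 40, 49, 61, 95, 70]
Step 2: min=40 at 1
  Swap: [9, 40, 49, 61, 95, 70]

After 2 steps: [9, 40, 49, 61, 95, 70]


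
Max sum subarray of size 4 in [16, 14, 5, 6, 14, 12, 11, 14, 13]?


[0:4]: 41
[1:5]: 39
[2:6]: 37
[3:7]: 43
[4:8]: 51
[5:9]: 50

Max: 51 at [4:8]


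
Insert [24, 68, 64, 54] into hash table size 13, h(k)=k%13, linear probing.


Insert 24: h=11 -> slot 11
Insert 68: h=3 -> slot 3
Insert 64: h=12 -> slot 12
Insert 54: h=2 -> slot 2

Table: [None, None, 54, 68, None, None, None, None, None, None, None, 24, 64]


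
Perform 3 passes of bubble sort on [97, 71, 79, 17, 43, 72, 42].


Initial: [97, 71, 79, 17, 43, 72, 42]
Pass 1: [71, 79, 17, 43, 72, 42, 97] (6 swaps)
Pass 2: [71, 17, 43, 72, 42, 79, 97] (4 swaps)
Pass 3: [17, 43, 71, 42, 72, 79, 97] (3 swaps)

After 3 passes: [17, 43, 71, 42, 72, 79, 97]


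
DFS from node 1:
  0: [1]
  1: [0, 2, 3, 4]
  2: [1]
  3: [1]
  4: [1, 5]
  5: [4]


Visit 1, push [4, 3, 2, 0]
Visit 0, push []
Visit 2, push []
Visit 3, push []
Visit 4, push [5]
Visit 5, push []

DFS order: [1, 0, 2, 3, 4, 5]


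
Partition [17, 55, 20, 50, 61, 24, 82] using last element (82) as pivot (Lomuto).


Pivot: 82
  17 <= 82: advance i (no swap)
  55 <= 82: advance i (no swap)
  20 <= 82: advance i (no swap)
  50 <= 82: advance i (no swap)
  61 <= 82: advance i (no swap)
  24 <= 82: advance i (no swap)
Place pivot at 6: [17, 55, 20, 50, 61, 24, 82]

Partitioned: [17, 55, 20, 50, 61, 24, 82]


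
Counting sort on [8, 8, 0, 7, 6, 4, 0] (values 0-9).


Input: [8, 8, 0, 7, 6, 4, 0]
Counts: [2, 0, 0, 0, 1, 0, 1, 1, 2, 0]

Sorted: [0, 0, 4, 6, 7, 8, 8]


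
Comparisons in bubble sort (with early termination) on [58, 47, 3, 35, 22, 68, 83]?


Algorithm: bubble sort (with early termination)
Input: [58, 47, 3, 35, 22, 68, 83]
Sorted: [3, 22, 35, 47, 58, 68, 83]

18


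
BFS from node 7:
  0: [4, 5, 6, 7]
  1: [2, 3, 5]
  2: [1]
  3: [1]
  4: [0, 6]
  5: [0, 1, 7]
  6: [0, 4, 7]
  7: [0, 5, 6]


Visit 7, enqueue [0, 5, 6]
Visit 0, enqueue [4]
Visit 5, enqueue [1]
Visit 6, enqueue []
Visit 4, enqueue []
Visit 1, enqueue [2, 3]
Visit 2, enqueue []
Visit 3, enqueue []

BFS order: [7, 0, 5, 6, 4, 1, 2, 3]


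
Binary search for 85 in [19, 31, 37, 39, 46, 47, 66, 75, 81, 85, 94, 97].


Step 1: lo=0, hi=11, mid=5, val=47
Step 2: lo=6, hi=11, mid=8, val=81
Step 3: lo=9, hi=11, mid=10, val=94
Step 4: lo=9, hi=9, mid=9, val=85

Found at index 9


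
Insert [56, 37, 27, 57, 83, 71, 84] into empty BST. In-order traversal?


Insert 56: root
Insert 37: L from 56
Insert 27: L from 56 -> L from 37
Insert 57: R from 56
Insert 83: R from 56 -> R from 57
Insert 71: R from 56 -> R from 57 -> L from 83
Insert 84: R from 56 -> R from 57 -> R from 83

In-order: [27, 37, 56, 57, 71, 83, 84]


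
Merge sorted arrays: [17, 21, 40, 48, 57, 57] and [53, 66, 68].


Take 17 from A
Take 21 from A
Take 40 from A
Take 48 from A
Take 53 from B
Take 57 from A
Take 57 from A

Merged: [17, 21, 40, 48, 53, 57, 57, 66, 68]


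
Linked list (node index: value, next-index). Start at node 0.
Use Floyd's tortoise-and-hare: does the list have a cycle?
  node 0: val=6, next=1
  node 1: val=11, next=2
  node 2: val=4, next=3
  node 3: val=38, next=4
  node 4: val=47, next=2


Floyd's tortoise (slow, +1) and hare (fast, +2):
  init: slow=0, fast=0
  step 1: slow=1, fast=2
  step 2: slow=2, fast=4
  step 3: slow=3, fast=3
  slow == fast at node 3: cycle detected

Cycle: yes


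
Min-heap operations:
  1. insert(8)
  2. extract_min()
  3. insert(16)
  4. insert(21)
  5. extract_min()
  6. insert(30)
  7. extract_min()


insert(8) -> [8]
extract_min()->8, []
insert(16) -> [16]
insert(21) -> [16, 21]
extract_min()->16, [21]
insert(30) -> [21, 30]
extract_min()->21, [30]

Final heap: [30]


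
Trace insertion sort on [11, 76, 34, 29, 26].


Initial: [11, 76, 34, 29, 26]
Insert 76: [11, 76, 34, 29, 26]
Insert 34: [11, 34, 76, 29, 26]
Insert 29: [11, 29, 34, 76, 26]
Insert 26: [11, 26, 29, 34, 76]

Sorted: [11, 26, 29, 34, 76]


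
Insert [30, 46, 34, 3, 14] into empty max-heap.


Insert 30: [30]
Insert 46: [46, 30]
Insert 34: [46, 30, 34]
Insert 3: [46, 30, 34, 3]
Insert 14: [46, 30, 34, 3, 14]

Final heap: [46, 30, 34, 3, 14]


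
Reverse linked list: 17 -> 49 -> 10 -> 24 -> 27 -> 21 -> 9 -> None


Step 1: curr=17, set curr.next=prev(None) | reversed so far: 17
Step 2: curr=49, set curr.next=prev(17) | reversed so far: 49 -> 17
Step 3: curr=10, set curr.next=prev(49) | reversed so far: 10 -> 49 -> 17
Step 4: curr=24, set curr.next=prev(10) | reversed so far: 24 -> 10 -> 49 -> 17
Step 5: curr=27, set curr.next=prev(24) | reversed so far: 27 -> 24 -> 10 -> 49 -> 17
Step 6: curr=21, set curr.next=prev(27) | reversed so far: 21 -> 27 -> 24 -> 10 -> 49 -> 17
Step 7: curr=9, set curr.next=prev(21) | reversed so far: 9 -> 21 -> 27 -> 24 -> 10 -> 49 -> 17

9 -> 21 -> 27 -> 24 -> 10 -> 49 -> 17 -> None


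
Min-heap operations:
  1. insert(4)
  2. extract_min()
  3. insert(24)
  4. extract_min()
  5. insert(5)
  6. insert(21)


insert(4) -> [4]
extract_min()->4, []
insert(24) -> [24]
extract_min()->24, []
insert(5) -> [5]
insert(21) -> [5, 21]

Final heap: [5, 21]


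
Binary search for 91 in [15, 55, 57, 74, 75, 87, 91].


Step 1: lo=0, hi=6, mid=3, val=74
Step 2: lo=4, hi=6, mid=5, val=87
Step 3: lo=6, hi=6, mid=6, val=91

Found at index 6


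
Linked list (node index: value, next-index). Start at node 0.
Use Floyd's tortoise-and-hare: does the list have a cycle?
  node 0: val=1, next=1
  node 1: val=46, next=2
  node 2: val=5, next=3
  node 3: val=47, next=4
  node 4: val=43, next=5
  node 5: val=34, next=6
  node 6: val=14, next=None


Floyd's tortoise (slow, +1) and hare (fast, +2):
  init: slow=0, fast=0
  step 1: slow=1, fast=2
  step 2: slow=2, fast=4
  step 3: slow=3, fast=6
  step 4: fast -> None, no cycle

Cycle: no


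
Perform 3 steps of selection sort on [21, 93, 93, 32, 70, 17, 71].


Initial: [21, 93, 93, 32, 70, 17, 71]
Step 1: min=17 at 5
  Swap: [17, 93, 93, 32, 70, 21, 71]
Step 2: min=21 at 5
  Swap: [17, 21, 93, 32, 70, 93, 71]
Step 3: min=32 at 3
  Swap: [17, 21, 32, 93, 70, 93, 71]

After 3 steps: [17, 21, 32, 93, 70, 93, 71]


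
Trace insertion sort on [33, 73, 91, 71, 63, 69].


Initial: [33, 73, 91, 71, 63, 69]
Insert 73: [33, 73, 91, 71, 63, 69]
Insert 91: [33, 73, 91, 71, 63, 69]
Insert 71: [33, 71, 73, 91, 63, 69]
Insert 63: [33, 63, 71, 73, 91, 69]
Insert 69: [33, 63, 69, 71, 73, 91]

Sorted: [33, 63, 69, 71, 73, 91]


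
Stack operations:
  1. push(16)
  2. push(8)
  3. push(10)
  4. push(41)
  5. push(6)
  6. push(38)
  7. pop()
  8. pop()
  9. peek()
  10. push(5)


push(16) -> [16]
push(8) -> [16, 8]
push(10) -> [16, 8, 10]
push(41) -> [16, 8, 10, 41]
push(6) -> [16, 8, 10, 41, 6]
push(38) -> [16, 8, 10, 41, 6, 38]
pop()->38, [16, 8, 10, 41, 6]
pop()->6, [16, 8, 10, 41]
peek()->41
push(5) -> [16, 8, 10, 41, 5]

Final stack: [16, 8, 10, 41, 5]


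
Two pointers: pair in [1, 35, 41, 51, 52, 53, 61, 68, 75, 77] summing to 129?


lo=0(1)+hi=9(77)=78
lo=1(35)+hi=9(77)=112
lo=2(41)+hi=9(77)=118
lo=3(51)+hi=9(77)=128
lo=4(52)+hi=9(77)=129

Yes: 52+77=129


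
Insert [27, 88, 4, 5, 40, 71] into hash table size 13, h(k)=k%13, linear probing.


Insert 27: h=1 -> slot 1
Insert 88: h=10 -> slot 10
Insert 4: h=4 -> slot 4
Insert 5: h=5 -> slot 5
Insert 40: h=1, 1 probes -> slot 2
Insert 71: h=6 -> slot 6

Table: [None, 27, 40, None, 4, 5, 71, None, None, None, 88, None, None]


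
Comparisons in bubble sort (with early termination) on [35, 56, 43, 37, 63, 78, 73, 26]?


Algorithm: bubble sort (with early termination)
Input: [35, 56, 43, 37, 63, 78, 73, 26]
Sorted: [26, 35, 37, 43, 56, 63, 73, 78]

28


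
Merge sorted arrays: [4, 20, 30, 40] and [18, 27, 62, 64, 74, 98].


Take 4 from A
Take 18 from B
Take 20 from A
Take 27 from B
Take 30 from A
Take 40 from A

Merged: [4, 18, 20, 27, 30, 40, 62, 64, 74, 98]


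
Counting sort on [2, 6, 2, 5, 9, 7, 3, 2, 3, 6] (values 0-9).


Input: [2, 6, 2, 5, 9, 7, 3, 2, 3, 6]
Counts: [0, 0, 3, 2, 0, 1, 2, 1, 0, 1]

Sorted: [2, 2, 2, 3, 3, 5, 6, 6, 7, 9]


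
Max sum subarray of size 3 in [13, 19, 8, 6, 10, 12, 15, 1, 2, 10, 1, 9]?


[0:3]: 40
[1:4]: 33
[2:5]: 24
[3:6]: 28
[4:7]: 37
[5:8]: 28
[6:9]: 18
[7:10]: 13
[8:11]: 13
[9:12]: 20

Max: 40 at [0:3]


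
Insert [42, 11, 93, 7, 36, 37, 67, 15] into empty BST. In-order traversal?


Insert 42: root
Insert 11: L from 42
Insert 93: R from 42
Insert 7: L from 42 -> L from 11
Insert 36: L from 42 -> R from 11
Insert 37: L from 42 -> R from 11 -> R from 36
Insert 67: R from 42 -> L from 93
Insert 15: L from 42 -> R from 11 -> L from 36

In-order: [7, 11, 15, 36, 37, 42, 67, 93]


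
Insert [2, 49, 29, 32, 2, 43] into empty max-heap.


Insert 2: [2]
Insert 49: [49, 2]
Insert 29: [49, 2, 29]
Insert 32: [49, 32, 29, 2]
Insert 2: [49, 32, 29, 2, 2]
Insert 43: [49, 32, 43, 2, 2, 29]

Final heap: [49, 32, 43, 2, 2, 29]
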